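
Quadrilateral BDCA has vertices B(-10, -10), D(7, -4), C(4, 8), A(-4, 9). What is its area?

Using the Shoelace formula for a quadrilateral (vertices in order):
Area = (1/2)|sum of (x_i * y_(i+1) - x_(i+1) * y_i)|
Terms: (-10*-4 - 7*-10) = 110, (7*8 - 4*-4) = 72, (4*9 - -4*8) = 68, (-4*-10 - -10*9) = 130
Sum = 380
Area = (1/2)(380) = 190

190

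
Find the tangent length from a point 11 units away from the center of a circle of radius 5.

Let T be the point of tangency. Then QT ⊥ AT (radius ⊥ tangent).
In right triangle QTA: QA² = QT² + AT²
11² = 5² + AT²
AT² = 96, AT = 4*sqrt(6)

4*sqrt(6)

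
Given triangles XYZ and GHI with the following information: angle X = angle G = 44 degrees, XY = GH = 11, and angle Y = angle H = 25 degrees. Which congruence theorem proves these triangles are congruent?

Consider the given information: angle X = angle G = 44 degrees, XY = GH = 11, and angle Y = angle H = 25 degrees
This is not SSS or SAS: SSS requires all three pairs of sides, but we don't have that. SAS requires two sides and the included angle between them.
The correct criterion is ASA. Two pairs of corresponding angles and the included side are equal (Angle-Side-Angle).

ASA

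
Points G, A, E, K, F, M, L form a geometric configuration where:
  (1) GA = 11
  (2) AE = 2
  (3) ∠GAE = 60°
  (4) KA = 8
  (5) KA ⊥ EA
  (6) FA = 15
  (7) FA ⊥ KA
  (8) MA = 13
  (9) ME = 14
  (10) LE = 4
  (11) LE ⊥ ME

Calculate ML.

Step 1: By the law of cosines on triangle MEL: ML² = 14² + 4² − 2·14·4·cos(90°) = 212, so ML = 2·√53.

Therefore, the length of ML = 2·√53.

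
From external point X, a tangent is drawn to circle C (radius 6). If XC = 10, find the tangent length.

tangent = √(d² - r²) = √(10² - 6²) = √(100 - 36) = √64 = 8

8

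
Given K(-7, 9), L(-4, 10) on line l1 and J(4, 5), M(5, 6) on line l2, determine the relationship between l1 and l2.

Slope of line 1: m1 = (10 - 9)/(-4 - -7) = 1/3 = 1/3
Slope of line 2: m2 = (6 - 5)/(5 - 4) = 1/1 = 1
For parallel lines we need equal slopes: 1/3 != 1.
For perpendicular lines we need m1*m2 = -1: (1/3)(1) = 1/3 != -1.
Since neither condition holds, the lines are neither parallel nor perpendicular.

Neither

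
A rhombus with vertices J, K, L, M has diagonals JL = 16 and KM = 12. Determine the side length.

Half-diagonals are 8 and 6. side = sqrt(8^2 + 6^2) = sqrt(100) = 10

10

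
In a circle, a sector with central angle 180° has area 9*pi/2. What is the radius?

Sector area A = πr² × θ/360, so r² = 360A / (πθ).
r² = 360 × 9*pi/2 / (π × 180)
r² = 9
r = 3

3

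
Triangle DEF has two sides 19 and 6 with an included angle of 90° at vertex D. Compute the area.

When two sides and the included angle are known, the area formula is (1/2)ab sin(C).
The height from one side to the opposite vertex is 6 sin(90°) = 6.
Area = (1/2) * 19 * 6 = 57.

57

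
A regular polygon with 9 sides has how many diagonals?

Each of the 9 vertices connects to 6 non-adjacent vertices via diagonals.
Total connections = 9 × 6 = 54, but each diagonal is counted twice.
Number of diagonals = 54 / 2 = 27.

27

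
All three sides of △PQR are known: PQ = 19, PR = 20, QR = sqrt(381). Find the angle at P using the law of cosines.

cos(P) = (19² + 20² - (sqrt(381))²) / (2 × 19 × 20) = 1/2, so P = arccos(1/2) = 60°.

60°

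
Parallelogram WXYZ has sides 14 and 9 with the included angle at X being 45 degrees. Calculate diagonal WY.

Law of cosines: d^2 = 14^2 + 9^2 - 2(14)(9)cos(45°) = 277 - 126*sqrt(2), so d = sqrt(277 - 126*sqrt(2)).

sqrt(277 - 126*sqrt(2))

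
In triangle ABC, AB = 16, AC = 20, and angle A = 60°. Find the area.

Area = (1/2)(16)(20) sin(60°) = (1/2)(16)(20)(sqrt(3)/2) = 80*sqrt(3)

80*sqrt(3)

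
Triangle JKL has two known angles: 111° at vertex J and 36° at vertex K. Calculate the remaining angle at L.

angle L = 180 - 111 - 36 = 33 degrees.

33 degrees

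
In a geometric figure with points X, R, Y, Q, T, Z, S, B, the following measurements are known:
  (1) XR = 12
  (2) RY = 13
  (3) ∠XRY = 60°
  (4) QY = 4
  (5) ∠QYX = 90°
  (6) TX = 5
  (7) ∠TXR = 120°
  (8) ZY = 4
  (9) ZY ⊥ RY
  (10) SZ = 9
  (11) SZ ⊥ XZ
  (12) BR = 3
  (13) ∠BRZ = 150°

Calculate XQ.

Step 1: By the law of cosines on triangle XRY: XY² = 12² + 13² − 2·12·13·cos(60°) = 157, so XY = √157.
Step 2: By the law of cosines on triangle XYQ: XQ² = √157² + 4² − 2·√157·4·cos(90°) = 173, so XQ = √173.

Therefore, the length of XQ = √173.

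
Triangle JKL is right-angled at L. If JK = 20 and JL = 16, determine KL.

Rearranging the Pythagorean theorem to solve for the unknown leg:
leg^2 = hypotenuse^2 - known_leg^2 = 400 - 256 = 144
leg = sqrt(144) = 12.

12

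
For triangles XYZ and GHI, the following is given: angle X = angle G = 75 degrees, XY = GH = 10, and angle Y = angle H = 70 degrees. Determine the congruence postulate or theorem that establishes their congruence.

The given information matches ASA: Two pairs of corresponding angles and the included side are equal (Angle-Side-Angle).

ASA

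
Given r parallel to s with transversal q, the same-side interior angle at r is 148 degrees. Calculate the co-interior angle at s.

Co-interior (same-side interior) angles are between the parallel lines on the same side of the transversal.
Unlike corresponding or alternate interior angles, they are supplementary rather than equal.
So the angle = 180 - 148 = 32 degrees.

32 degrees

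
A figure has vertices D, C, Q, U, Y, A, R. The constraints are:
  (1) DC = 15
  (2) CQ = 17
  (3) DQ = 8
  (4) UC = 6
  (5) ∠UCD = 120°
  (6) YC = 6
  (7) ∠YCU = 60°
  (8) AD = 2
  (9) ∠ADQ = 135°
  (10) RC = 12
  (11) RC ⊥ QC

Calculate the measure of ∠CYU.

Step 1: By the law of cosines on triangle YCU: YU² = 6² + 6² − 2·6·6·cos(60°) = 36, so YU = 6.
Step 2: By the inverse law of cosines on triangle CYU: cos(∠CYU) = (6² + 6² − 6²) / (2·6·6) = 36/72 = 0.5, so ∠CYU = 60°.

Therefore, the measure of angle ∠CYU = 60°.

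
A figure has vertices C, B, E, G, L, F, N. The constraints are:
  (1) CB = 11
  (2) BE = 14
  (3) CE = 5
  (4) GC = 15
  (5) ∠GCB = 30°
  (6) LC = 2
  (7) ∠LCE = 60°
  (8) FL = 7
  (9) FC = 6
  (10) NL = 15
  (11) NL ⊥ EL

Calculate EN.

Step 1: By the law of cosines on triangle LCE: LE² = 2² + 5² − 2·2·5·cos(60°) = 19, so LE = √19.
Step 2: By the law of cosines on triangle ELN: EN² = √19² + 15² − 2·√19·15·cos(90°) = 244, so EN = 2·√61.

Therefore, the length of EN = 2·√61.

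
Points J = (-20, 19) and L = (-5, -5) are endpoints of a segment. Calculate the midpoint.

The midpoint is the point halfway along the segment.
Move half the horizontal distance: -20 + (-5 - -20)/2 = -20 + 15/2 = -25/2
Move half the vertical distance: 19 + (-5 - 19)/2 = 19 + -24/2 = 7
Midpoint = (-25/2, 7)

(-25/2, 7)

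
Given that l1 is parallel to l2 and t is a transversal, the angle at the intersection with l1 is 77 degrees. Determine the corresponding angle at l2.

When a transversal crosses parallel lines, angles in the same position at each intersection are called corresponding angles.
These are always equal, so the answer is 77 degrees.

77 degrees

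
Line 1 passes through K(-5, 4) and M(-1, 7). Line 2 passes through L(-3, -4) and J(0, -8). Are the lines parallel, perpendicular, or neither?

Slope of line 1: m1 = (7 - 4)/(-1 - -5) = 3/4 = 3/4
Slope of line 2: m2 = (-8 - -4)/(0 - -3) = -4/3 = -4/3
m1 * m2 = (3/4) * (-4/3) = -1 = -1, so the lines are perpendicular.

Perpendicular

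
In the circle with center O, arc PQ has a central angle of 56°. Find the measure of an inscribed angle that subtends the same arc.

Inscribed angle = 56° / 2 = 28° (inscribed angle theorem).

28°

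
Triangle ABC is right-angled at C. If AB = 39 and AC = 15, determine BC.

Rearranging the Pythagorean theorem to solve for the unknown leg:
leg^2 = hypotenuse^2 - known_leg^2 = 1521 - 225 = 1296
leg = sqrt(1296) = 36.

36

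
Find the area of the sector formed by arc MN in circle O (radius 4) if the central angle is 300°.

The full circle has area πr² = π(4)² = 16*pi.
The sector covers 300° out of 360°, a fraction of 5/6.
Sector area = 16*pi × 5/6 = 40*pi/3.

40*pi/3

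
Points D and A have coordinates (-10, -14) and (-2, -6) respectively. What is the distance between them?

d = sqrt((-2 - -10)^2 + (-6 - -14)^2)
d = sqrt(8^2 + 8^2)
d = sqrt(64 + 64)
d = sqrt(128) = 8*sqrt(2)

8*sqrt(2)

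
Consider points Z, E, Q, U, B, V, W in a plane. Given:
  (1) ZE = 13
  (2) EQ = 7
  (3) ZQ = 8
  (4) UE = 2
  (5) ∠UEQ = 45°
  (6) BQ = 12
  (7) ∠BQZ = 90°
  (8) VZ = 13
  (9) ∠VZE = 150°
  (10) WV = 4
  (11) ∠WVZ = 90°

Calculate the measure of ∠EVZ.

Step 1: By the law of cosines on triangle VZE: VE² = 13² + 13² − 2·13·13·cos(150°) = 630.72, so VE ≈ 25.11.
Step 2: By the inverse law of cosines on triangle EVZ: cos(∠EVZ) = (25.11² + 13² − 13²) / (2·25.11·13) = 630.72/652.97 = 0.9659, so ∠EVZ = 15°.

Therefore, the measure of angle ∠EVZ = 15°.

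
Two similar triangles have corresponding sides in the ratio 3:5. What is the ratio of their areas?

The ratio of areas of similar triangles equals the square of the side ratio.
Side ratio = 3:5
Area ratio = (3/5)^2 = 9/25 = 9:25

9:25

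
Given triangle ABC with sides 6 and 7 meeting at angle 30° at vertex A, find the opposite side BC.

When two sides and the included angle are known, the law of cosines gives the third side.
c^2 = a^2 + b^2 - 2ab cos(C) generalizes the Pythagorean theorem to non-right triangles.
Here: BC^2 = 36 + 49 - 84*(sqrt(3)/2) = 85 - 42*sqrt(3)
BC = sqrt(85 - 42*sqrt(3))

sqrt(85 - 42*sqrt(3))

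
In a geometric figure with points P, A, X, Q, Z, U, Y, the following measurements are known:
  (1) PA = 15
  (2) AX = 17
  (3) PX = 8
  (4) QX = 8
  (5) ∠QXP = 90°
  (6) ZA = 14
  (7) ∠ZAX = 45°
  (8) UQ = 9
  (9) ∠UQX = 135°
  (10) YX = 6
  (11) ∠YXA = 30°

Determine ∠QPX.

Step 1: By the law of cosines on triangle PXQ: PQ² = 8² + 8² − 2·8·8·cos(90°) = 128, so PQ = 8·√2.
Step 2: By the inverse law of cosines on triangle QPX: cos(∠QPX) = ((8·√2)² + 8² − 8²) / (2·8·√2·8) = 128/181.02 = 0.7071, so ∠QPX = 45°.

Therefore, the measure of angle ∠QPX = 45°.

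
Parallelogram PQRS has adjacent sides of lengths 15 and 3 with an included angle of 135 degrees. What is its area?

Area = 15 * 3 * sin(135°) = 45 * sqrt(2)/2 = 45*sqrt(2)/2

45*sqrt(2)/2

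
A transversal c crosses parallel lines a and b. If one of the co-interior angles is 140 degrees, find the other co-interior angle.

Co-interior angles (same-side interior) formed by parallel lines and a transversal are supplementary (sum to 180 degrees).
The given angle is 140 degrees.
The co-interior angle = 180 - 140 = 40 degrees.

40 degrees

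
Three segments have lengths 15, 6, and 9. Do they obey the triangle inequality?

Check the triangle inequality: 6 + 9 = 15 ≤ 15.
Since the sum of two sides does not exceed the third, no triangle can be formed.

No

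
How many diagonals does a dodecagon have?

Total line segments between 12 vertices = C(12,2) = 66.
Subtract the 12 sides: 66 - 12 = 54 diagonals.

54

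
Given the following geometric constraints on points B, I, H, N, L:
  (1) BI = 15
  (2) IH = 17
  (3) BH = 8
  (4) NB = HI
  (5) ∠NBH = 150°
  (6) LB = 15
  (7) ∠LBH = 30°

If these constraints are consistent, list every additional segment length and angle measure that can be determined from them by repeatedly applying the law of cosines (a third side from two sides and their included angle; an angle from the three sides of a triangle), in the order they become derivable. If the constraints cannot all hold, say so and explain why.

The constraints are consistent. Derivable facts, in order:
After 1 step:
- HL ≈ 9.01
- HN ≈ 24.26
- ∠BHI = 61.93°
- ∠BIH = 28.07°
- ∠HBI = 90°
After 2 steps:
- ∠BHL = 123.64°
- ∠BHN = 20.51°
- ∠BLH = 26.36°
- ∠BNH = 9.49°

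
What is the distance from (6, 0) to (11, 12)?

d = sqrt((5)^2 + (12)^2) = sqrt(169) = 13

13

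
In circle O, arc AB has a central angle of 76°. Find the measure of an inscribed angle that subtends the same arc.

By the inscribed angle theorem, the inscribed angle is half the central angle.
Inscribed angle = 76° / 2 = 38°

38°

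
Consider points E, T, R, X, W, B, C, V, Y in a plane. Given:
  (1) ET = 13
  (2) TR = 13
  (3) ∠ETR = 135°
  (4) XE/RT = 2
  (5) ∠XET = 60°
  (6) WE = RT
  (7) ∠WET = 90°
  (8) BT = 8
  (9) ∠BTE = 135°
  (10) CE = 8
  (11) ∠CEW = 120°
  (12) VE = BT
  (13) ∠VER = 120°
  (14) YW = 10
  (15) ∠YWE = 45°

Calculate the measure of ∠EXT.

From the given relations: XE = 2·RT = 2·13 = 26.
Step 1: By the law of cosines on triangle XET: XT² = 26² + 13² − 2·26·13·cos(60°) = 507, so XT = 13·√3.
Step 2: By the inverse law of cosines on triangle EXT: cos(∠EXT) = (26² + (13·√3)² − 13²) / (2·26·13·√3) = 1014/1170.87 = 0.866, so ∠EXT = 30°.

Therefore, the measure of angle ∠EXT = 30°.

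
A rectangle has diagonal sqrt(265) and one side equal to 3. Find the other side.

The diagonal of a rectangle forms a right triangle with the two sides.
Rearranging the Pythagorean theorem: missing side = sqrt(d^2 - known^2).
= sqrt(265 - 9) = sqrt(256) = 16.

16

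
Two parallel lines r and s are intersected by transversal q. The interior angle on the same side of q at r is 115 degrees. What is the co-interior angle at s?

Co-interior angles (same-side interior) formed by parallel lines and a transversal are supplementary (sum to 180 degrees).
The given angle is 115 degrees.
The co-interior angle = 180 - 115 = 65 degrees.

65 degrees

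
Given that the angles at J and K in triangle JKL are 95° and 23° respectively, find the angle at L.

By the triangle angle sum property, the three interior angles of any triangle add up to 180°.
We know angle J = 95° and angle K = 23°, so their sum is 118°.
Therefore angle L = 180° - 118° = 62°.

62 degrees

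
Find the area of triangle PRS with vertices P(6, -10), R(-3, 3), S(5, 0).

The Shoelace formula computes the area from vertex coordinates by summing cross products.
For vertices (6,-10), (-3,3), (5,0):
Signed sum = 6*3 - -3*-10 + -3*0 - 5*3 + 5*-10 - 6*0
= -12 + -15 + -50 = -77
Area = (1/2)|-77| = 77/2.

77/2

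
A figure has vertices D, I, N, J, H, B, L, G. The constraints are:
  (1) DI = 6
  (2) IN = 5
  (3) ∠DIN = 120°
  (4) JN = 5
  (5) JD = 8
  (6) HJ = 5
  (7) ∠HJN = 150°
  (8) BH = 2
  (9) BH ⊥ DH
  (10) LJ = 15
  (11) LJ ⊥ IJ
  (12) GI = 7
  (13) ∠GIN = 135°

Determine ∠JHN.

Step 1: By the law of cosines on triangle HJN: HN² = 5² + 5² − 2·5·5·cos(150°) = 93.3, so HN ≈ 9.66.
Step 2: By the inverse law of cosines on triangle JHN: cos(∠JHN) = (5² + 9.66² − 5²) / (2·5·9.66) = 93.3/96.59 = 0.9659, so ∠JHN = 15°.

Therefore, the measure of angle ∠JHN = 15°.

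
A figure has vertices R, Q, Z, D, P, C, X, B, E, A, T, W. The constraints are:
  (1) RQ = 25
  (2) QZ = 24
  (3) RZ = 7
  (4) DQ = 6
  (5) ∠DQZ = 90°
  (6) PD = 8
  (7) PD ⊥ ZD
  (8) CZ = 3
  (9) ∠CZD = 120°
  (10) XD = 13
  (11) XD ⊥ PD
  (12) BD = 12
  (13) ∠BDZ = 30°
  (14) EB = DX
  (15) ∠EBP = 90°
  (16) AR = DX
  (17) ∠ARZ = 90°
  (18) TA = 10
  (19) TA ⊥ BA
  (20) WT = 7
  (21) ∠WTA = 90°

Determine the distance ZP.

Step 1: By the law of cosines on triangle ZQD: ZD² = 24² + 6² − 2·24·6·cos(90°) = 612, so ZD = 6·√17.
Step 2: By the law of cosines on triangle ZDP: ZP² = (6·√17)² + 8² − 2·6·√17·8·cos(90°) = 676, so ZP = 26.

Therefore, the length of ZP = 26.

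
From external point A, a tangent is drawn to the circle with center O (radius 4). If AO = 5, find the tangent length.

tangent = √(d² - r²) = √(5² - 4²) = √(25 - 16) = √9 = 3

3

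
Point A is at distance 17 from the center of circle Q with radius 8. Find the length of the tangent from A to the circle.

The tangent, radius, and line from the external point to the center form a right triangle.
The right angle is where the tangent meets the radius.
By the Pythagorean theorem: tangent² + 8² = 17²
tangent² = 289 - 64 = 225
tangent = 15

15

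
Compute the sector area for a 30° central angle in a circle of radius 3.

The full circle has area πr² = π(3)² = 9*pi.
The sector covers 30° out of 360°, a fraction of 1/12.
Sector area = 9*pi × 1/12 = 3*pi/4.

3*pi/4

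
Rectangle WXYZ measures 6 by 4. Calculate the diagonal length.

Using the Pythagorean theorem:
d² = 6² + 4² = 36 + 16 = 52
d = sqrt(52) = 2*sqrt(13)

2*sqrt(13)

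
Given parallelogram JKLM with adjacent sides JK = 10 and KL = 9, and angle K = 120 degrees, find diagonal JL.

Law of cosines: d^2 = 10^2 + 9^2 - 2(10)(9)cos(120°) = 271, so d = sqrt(271).

sqrt(271)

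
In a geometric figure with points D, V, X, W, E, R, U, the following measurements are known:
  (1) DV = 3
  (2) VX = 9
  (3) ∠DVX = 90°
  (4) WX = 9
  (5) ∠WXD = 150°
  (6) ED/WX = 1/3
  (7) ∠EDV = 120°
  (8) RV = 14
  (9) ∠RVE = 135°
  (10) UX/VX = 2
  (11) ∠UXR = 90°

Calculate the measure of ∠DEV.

From the given relations: ED = 1/3·WX = 1/3·9 = 3.
Step 1: By the law of cosines on triangle EDV: EV² = 3² + 3² − 2·3·3·cos(120°) = 27, so EV = 3·√3.
Step 2: By the inverse law of cosines on triangle DEV: cos(∠DEV) = (3² + (3·√3)² − 3²) / (2·3·3·√3) = 27/31.18 = 0.866, so ∠DEV = 30°.

Therefore, the measure of angle ∠DEV = 30°.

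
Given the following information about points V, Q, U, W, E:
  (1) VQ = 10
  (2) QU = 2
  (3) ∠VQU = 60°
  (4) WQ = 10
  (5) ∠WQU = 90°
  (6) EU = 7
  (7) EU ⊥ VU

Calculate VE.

Step 1: By the law of cosines on triangle UQV: UV² = 2² + 10² − 2·2·10·cos(60°) = 84, so UV = 2·√21.
Step 2: By the law of cosines on triangle VUE: VE² = (2·√21)² + 7² − 2·2·√21·7·cos(90°) = 133, so VE = √133.

Therefore, the length of VE = √133.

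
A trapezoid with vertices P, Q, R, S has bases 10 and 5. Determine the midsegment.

The midsegment of a trapezoid = (base1 + base2) / 2
midsegment = (10 + 5) / 2
midsegment = 15 / 2
midsegment = 15/2

15/2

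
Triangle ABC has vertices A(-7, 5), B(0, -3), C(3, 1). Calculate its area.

Shoelace: Area = (1/2)|-7(-3-1) + 0(1-5) + 3(5--3)| = (1/2)(52) = 26

26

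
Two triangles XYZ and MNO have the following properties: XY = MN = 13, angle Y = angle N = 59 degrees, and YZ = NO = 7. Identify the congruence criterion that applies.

The given information matches SAS: Two pairs of corresponding sides and the included angle are equal (Side-Angle-Side).

SAS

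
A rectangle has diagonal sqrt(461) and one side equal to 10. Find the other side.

Using the Pythagorean theorem: d^2 = a^2 + b^2
b^2 = d^2 - a^2
b^2 = 461 - 100
b^2 = 361
b = sqrt(361) = 19

19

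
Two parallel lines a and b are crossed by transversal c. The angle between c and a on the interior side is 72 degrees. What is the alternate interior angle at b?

Alternate interior angles formed by parallel lines and a transversal are equal.
The given angle is 72 degrees.
The alternate interior angle = 72 degrees.

72 degrees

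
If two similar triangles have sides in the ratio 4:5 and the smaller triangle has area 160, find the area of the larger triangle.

Area ratio = (4/5)^2 = 16/25. Area of the larger triangle = 160 * 25/16 = 250.

250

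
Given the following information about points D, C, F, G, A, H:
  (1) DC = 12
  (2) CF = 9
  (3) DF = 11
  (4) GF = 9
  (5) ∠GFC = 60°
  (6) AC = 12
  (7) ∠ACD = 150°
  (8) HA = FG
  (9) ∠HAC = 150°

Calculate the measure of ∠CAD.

Step 1: By the law of cosines on triangle ACD: AD² = 12² + 12² − 2·12·12·cos(150°) = 537.42, so AD ≈ 23.18.
Step 2: By the inverse law of cosines on triangle CAD: cos(∠CAD) = (12² + 23.18² − 12²) / (2·12·23.18) = 537.42/556.37 = 0.9659, so ∠CAD = 15°.

Therefore, the measure of angle ∠CAD = 15°.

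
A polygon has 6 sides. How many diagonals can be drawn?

The number of diagonals in an n-gon is n(n - 3)/2.
For n = 6: 6(6 - 3)/2 = 6 × 3 / 2 = 9.

9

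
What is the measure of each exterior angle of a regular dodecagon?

Each exterior angle of a regular n-gon is 360 / n.
For n = 12: 360 / 12 = 30 degrees.

30 degrees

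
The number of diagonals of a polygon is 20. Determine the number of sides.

Using d = n(n - 3)/2, we solve 20 = n(n - 3)/2.
So n(n - 3) = 40.
Testing n = 8: 8 * 5 = 40 = 40. Correct.
The polygon has 8 sides.

8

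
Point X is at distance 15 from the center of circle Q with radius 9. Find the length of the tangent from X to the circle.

tangent = √(d² - r²) = √(15² - 9²) = √(225 - 81) = √144 = 12

12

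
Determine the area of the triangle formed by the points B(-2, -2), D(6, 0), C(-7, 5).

Shoelace: Area = (1/2)|-2(0-5) + 6(5--2) + -7(-2-0)| = (1/2)(66) = 33

33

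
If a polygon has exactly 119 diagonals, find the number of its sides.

Using d = n(n - 3)/2, we solve 119 = n(n - 3)/2.
So n(n - 3) = 238.
Testing n = 17: 17 * 14 = 238 = 238. Correct.
The polygon has 17 sides.

17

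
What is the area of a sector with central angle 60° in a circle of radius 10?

The full circle has area πr² = π(10)² = 100*pi.
The sector covers 60° out of 360°, a fraction of 1/6.
Sector area = 100*pi × 1/6 = 50*pi/3.

50*pi/3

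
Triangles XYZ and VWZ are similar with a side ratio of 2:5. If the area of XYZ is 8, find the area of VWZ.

The ratio of areas of similar triangles = (side ratio)^2.
Side ratio = 2:5, so area ratio = 4:25.
Area of VWZ / Area of XYZ = 25/4
Area of VWZ = 8 * 25/4 = 50

50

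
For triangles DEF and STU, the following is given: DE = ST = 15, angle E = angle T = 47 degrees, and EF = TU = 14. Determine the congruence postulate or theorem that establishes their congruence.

The given information provides:
DE = ST = 15, angle E = angle T = 47 degrees, and EF = TU = 14
This matches the SAS congruence theorem.
Two pairs of corresponding sides and the included angle are equal (Side-Angle-Side).

SAS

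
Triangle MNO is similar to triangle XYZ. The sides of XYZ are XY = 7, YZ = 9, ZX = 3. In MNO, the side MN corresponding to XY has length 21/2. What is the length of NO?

k = 21/2/7 = 3/2. NO = 3/2 * 9 = 27/2.

27/2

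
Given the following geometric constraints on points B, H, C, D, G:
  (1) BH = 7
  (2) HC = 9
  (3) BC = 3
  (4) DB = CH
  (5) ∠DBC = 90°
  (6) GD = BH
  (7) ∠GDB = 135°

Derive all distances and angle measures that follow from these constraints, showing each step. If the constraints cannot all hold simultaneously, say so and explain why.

The constraints are consistent.

From the given relations:
  DB = CH = 9
  GD = BH = 7

Step 1: From BD = 9, DG = 7, and ∠BDG = 135°, by the law of cosines:
  BG² = BD² + DG² - 2·BD·DG·cos(135°) = 81 + 49 + 89.1 = 219.1
  BG ≈ 14.8

Step 2: From CB = 3, BD = 9, and ∠CBD = 90°, by the law of cosines:
  CD² = CB² + BD² - 2·CB·BD·cos(90°) = 9 + 81 - 0 = 90
  CD = 3·√10

Step 3: From BC = 3, BH = 7, CH = 9, by the inverse law of cosines:
  cos(∠CBH) = (BC² + BH² - CH²) / (2·BC·BH)
  ∠CBH = 123.2°

Step 4: From HB = 7, HC = 9, BC = 3, by the inverse law of cosines:
  cos(∠BHC) = (HB² + HC² - BC²) / (2·HB·HC)
  ∠BHC = 16.2°

Step 5: From CB = 3, CH = 9, BH = 7, by the inverse law of cosines:
  cos(∠BCH) = (CB² + CH² - BH²) / (2·CB·CH)
  ∠BCH = 40.6°

Step 6: From BD = 9, BG = 14.8, DG = 7, by the inverse law of cosines:
  cos(∠DBG) = (BD² + BG² - DG²) / (2·BD·BG)
  ∠DBG = 19.54°

Step 7: From CB = 3, CD = 3·√10, BD = 9, by the inverse law of cosines:
  cos(∠BCD) = (CB² + CD² - BD²) / (2·CB·CD)
  ∠BCD = 71.57°

Step 8: From DB = 9, DC = 3·√10, BC = 3, by the inverse law of cosines:
  cos(∠BDC) = (DB² + DC² - BC²) / (2·DB·DC)
  ∠BDC = 18.43°

Step 9: From GB = 14.8, GD = 7, BD = 9, by the inverse law of cosines:
  cos(∠BGD) = (GB² + GD² - BD²) / (2·GB·GD)
  ∠BGD = 25.46°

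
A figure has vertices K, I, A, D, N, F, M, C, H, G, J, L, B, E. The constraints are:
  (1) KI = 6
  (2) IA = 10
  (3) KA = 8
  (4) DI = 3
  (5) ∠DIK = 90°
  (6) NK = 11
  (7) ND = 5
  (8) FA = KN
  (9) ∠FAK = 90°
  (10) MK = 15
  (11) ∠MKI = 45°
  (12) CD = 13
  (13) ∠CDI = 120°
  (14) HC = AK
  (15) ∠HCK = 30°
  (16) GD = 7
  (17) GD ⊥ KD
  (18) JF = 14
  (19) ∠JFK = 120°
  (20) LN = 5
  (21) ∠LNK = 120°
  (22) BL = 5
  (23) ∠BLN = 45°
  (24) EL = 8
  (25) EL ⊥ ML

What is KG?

Step 1: By the law of cosines on triangle DIK: DK² = 3² + 6² − 2·3·6·cos(90°) = 45, so DK = 3·√5.
Step 2: By the law of cosines on triangle KDG: KG² = (3·√5)² + 7² − 2·3·√5·7·cos(90°) = 94, so KG = √94.

Therefore, the length of KG = √94.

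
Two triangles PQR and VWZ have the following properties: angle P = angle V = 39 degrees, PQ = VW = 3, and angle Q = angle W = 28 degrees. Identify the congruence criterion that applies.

The given information matches ASA: Two pairs of corresponding angles and the included side are equal (Angle-Side-Angle).

ASA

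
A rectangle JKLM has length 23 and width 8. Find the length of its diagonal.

Using the Pythagorean theorem:
d² = 23² + 8² = 529 + 64 = 593
d = sqrt(593)

sqrt(593)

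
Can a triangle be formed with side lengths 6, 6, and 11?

Check all three triangle inequalities:
6 + 6 = 12 > 11 ✓
6 + 11 = 17 > 6 ✓
6 + 11 = 17 > 6 ✓
All conditions hold, so these sides form a valid triangle.

Yes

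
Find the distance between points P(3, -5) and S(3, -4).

d = sqrt((3 - 3)^2 + (-4 - -5)^2)
d = sqrt(0^2 + 1^2)
d = sqrt(0 + 1)
d = sqrt(1) = 1

1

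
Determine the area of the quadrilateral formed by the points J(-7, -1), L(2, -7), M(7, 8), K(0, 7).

Using the Shoelace formula for a quadrilateral (vertices in order):
Area = (1/2)|sum of (x_i * y_(i+1) - x_(i+1) * y_i)|
Terms: (-7*-7 - 2*-1) = 51, (2*8 - 7*-7) = 65, (7*7 - 0*8) = 49, (0*-1 - -7*7) = 49
Sum = 214
Area = (1/2)(214) = 107

107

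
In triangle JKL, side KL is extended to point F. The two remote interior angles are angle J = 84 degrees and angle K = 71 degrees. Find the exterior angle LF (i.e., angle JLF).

By the exterior angle theorem, an exterior angle of a triangle equals the sum of the two remote interior angles.
Exterior angle = angle J + angle K
Exterior angle = 84 + 71 = 155 degrees

155 degrees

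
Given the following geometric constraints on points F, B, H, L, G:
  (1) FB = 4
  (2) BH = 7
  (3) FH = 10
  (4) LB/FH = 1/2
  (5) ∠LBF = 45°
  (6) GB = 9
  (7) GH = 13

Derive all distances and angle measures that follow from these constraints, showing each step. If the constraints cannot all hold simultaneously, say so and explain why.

The constraints are consistent.

From the given relations:
  LB = 1/2·FH = 1/2·10 = 5

Step 1: From FB = 4, BL = 5, and ∠FBL = 45°, by the law of cosines:
  FL² = FB² + BL² - 2·FB·BL·cos(45°) = 16 + 25 - 28.28 = 12.72
  FL ≈ 3.57

Step 2: From FB = 4, FH = 10, BH = 7, by the inverse law of cosines:
  cos(∠BFH) = (FB² + FH² - BH²) / (2·FB·FH)
  ∠BFH = 33.12°

Step 3: From BF = 4, BH = 7, FH = 10, by the inverse law of cosines:
  cos(∠FBH) = (BF² + BH² - FH²) / (2·BF·BH)
  ∠FBH = 128.68°

Step 4: From BG = 9, BH = 7, GH = 13, by the inverse law of cosines:
  cos(∠GBH) = (BG² + BH² - GH²) / (2·BG·BH)
  ∠GBH = 108.03°

Step 5: From HB = 7, HF = 10, BF = 4, by the inverse law of cosines:
  cos(∠BHF) = (HB² + HF² - BF²) / (2·HB·HF)
  ∠BHF = 18.19°

Step 6: From HB = 7, HG = 13, BG = 9, by the inverse law of cosines:
  cos(∠BHG) = (HB² + HG² - BG²) / (2·HB·HG)
  ∠BHG = 41.17°

Step 7: From GB = 9, GH = 13, BH = 7, by the inverse law of cosines:
  cos(∠BGH) = (GB² + GH² - BH²) / (2·GB·GH)
  ∠BGH = 30.8°

Step 8: From FB = 4, FL = 3.57, BL = 5, by the inverse law of cosines:
  cos(∠BFL) = (FB² + FL² - BL²) / (2·FB·FL)
  ∠BFL = 82.52°

Step 9: From LB = 5, LF = 3.57, BF = 4, by the inverse law of cosines:
  cos(∠BLF) = (LB² + LF² - BF²) / (2·LB·LF)
  ∠BLF = 52.48°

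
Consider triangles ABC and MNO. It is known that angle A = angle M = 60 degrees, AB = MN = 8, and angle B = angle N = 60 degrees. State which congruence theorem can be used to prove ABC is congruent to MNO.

Consider the given information: angle A = angle M = 60 degrees, AB = MN = 8, and angle B = angle N = 60 degrees
This is not SSS or SAS: SSS requires all three pairs of sides, but we don't have that. SAS requires two sides and the included angle between them.
The correct criterion is ASA. Two pairs of corresponding angles and the included side are equal (Angle-Side-Angle).

ASA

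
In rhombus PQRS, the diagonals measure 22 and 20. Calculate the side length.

In a rhombus, the diagonals bisect each other perpendicularly, creating four congruent right triangles.
Each triangle has legs 11 (half of 22) and 10 (half of 20).
The hypotenuse of each right triangle is a side of the rhombus:
side = sqrt(11^2 + 10^2) = sqrt(221)

sqrt(221)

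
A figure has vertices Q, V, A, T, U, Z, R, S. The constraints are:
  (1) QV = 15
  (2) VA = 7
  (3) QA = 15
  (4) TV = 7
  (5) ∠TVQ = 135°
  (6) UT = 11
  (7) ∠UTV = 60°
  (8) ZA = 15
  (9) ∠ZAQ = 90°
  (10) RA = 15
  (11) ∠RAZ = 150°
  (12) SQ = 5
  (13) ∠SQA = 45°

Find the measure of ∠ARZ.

Step 1: By the law of cosines on triangle RAZ: RZ² = 15² + 15² − 2·15·15·cos(150°) = 839.71, so RZ ≈ 28.98.
Step 2: By the inverse law of cosines on triangle ARZ: cos(∠ARZ) = (15² + 28.98² − 15²) / (2·15·28.98) = 839.71/869.33 = 0.9659, so ∠ARZ = 15°.

Therefore, the measure of angle ∠ARZ = 15°.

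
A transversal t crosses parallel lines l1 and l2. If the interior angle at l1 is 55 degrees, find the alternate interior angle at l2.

Alternate interior angles formed by parallel lines and a transversal are equal.
The given angle is 55 degrees.
The alternate interior angle = 55 degrees.

55 degrees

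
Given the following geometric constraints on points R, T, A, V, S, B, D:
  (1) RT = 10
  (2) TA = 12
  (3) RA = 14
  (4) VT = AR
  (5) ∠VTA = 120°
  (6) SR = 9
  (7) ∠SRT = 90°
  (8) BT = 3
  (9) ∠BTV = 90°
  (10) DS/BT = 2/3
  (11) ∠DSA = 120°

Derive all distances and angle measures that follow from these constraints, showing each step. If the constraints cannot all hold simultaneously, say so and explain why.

The constraints are consistent.

From the given relations:
  VT = AR = 14
  DS = 2/3·BT = 2/3·3 = 2

Step 1: From TR = 10, RS = 9, and ∠TRS = 90°, by the law of cosines:
  TS² = TR² + RS² - 2·TR·RS·cos(90°) = 100 + 81 - 0 = 181
  TS = √181

Step 2: From AT = 12, TV = 14, and ∠ATV = 120°, by the law of cosines:
  AV² = AT² + TV² - 2·AT·TV·cos(120°) = 144 + 196 + 168 = 508
  AV = 2·√127

Step 3: From VT = 14, TB = 3, and ∠VTB = 90°, by the law of cosines:
  VB² = VT² + TB² - 2·VT·TB·cos(90°) = 196 + 9 - 0 = 205
  VB ≈ 14.32

Step 4: From RA = 14, RT = 10, AT = 12, by the inverse law of cosines:
  cos(∠ART) = (RA² + RT² - AT²) / (2·RA·RT)
  ∠ART = 57.12°

Step 5: From TA = 12, TR = 10, AR = 14, by the inverse law of cosines:
  cos(∠ATR) = (TA² + TR² - AR²) / (2·TA·TR)
  ∠ATR = 78.46°

Step 6: From AR = 14, AT = 12, RT = 10, by the inverse law of cosines:
  cos(∠RAT) = (AR² + AT² - RT²) / (2·AR·AT)
  ∠RAT = 44.42°

Step 7: From TR = 10, TS = √181, RS = 9, by the inverse law of cosines:
  cos(∠RTS) = (TR² + TS² - RS²) / (2·TR·TS)
  ∠RTS = 41.99°

Step 8: From AT = 12, AV = 2·√127, TV = 14, by the inverse law of cosines:
  cos(∠TAV) = (AT² + AV² - TV²) / (2·AT·AV)
  ∠TAV = 32.54°

Step 9: From VA = 2·√127, VT = 14, AT = 12, by the inverse law of cosines:
  cos(∠AVT) = (VA² + VT² - AT²) / (2·VA·VT)
  ∠AVT = 27.46°

Step 10: From VB = 14.32, VT = 14, BT = 3, by the inverse law of cosines:
  cos(∠BVT) = (VB² + VT² - BT²) / (2·VB·VT)
  ∠BVT = 12.09°

Step 11: From SR = 9, ST = √181, RT = 10, by the inverse law of cosines:
  cos(∠RST) = (SR² + ST² - RT²) / (2·SR·ST)
  ∠RST = 48.01°

Step 12: From BT = 3, BV = 14.32, TV = 14, by the inverse law of cosines:
  cos(∠TBV) = (BT² + BV² - TV²) / (2·BT·BV)
  ∠TBV = 77.91°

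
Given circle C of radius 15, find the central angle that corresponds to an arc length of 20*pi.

The full circumference is 2πr = 30*pi.
The arc is 20*pi / 30*pi = 2/3 of the full circle.
So the central angle = 2/3 × 360° = 240°.

240°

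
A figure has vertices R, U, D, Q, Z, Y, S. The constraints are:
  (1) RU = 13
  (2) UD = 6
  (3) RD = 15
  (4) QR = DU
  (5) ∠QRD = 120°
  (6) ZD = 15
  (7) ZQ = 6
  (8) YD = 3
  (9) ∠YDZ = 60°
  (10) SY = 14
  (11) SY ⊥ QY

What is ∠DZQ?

From the given relations: QR = DU = 6.
Step 1: By the law of cosines on triangle DRQ: DQ² = 15² + 6² − 2·15·6·cos(120°) = 351, so DQ = 3·√39.
Step 2: By the inverse law of cosines on triangle DZQ: cos(∠DZQ) = (15² + 6² − (3·√39)²) / (2·15·6) = -90/180 = -0.5, so ∠DZQ = 120°.

Therefore, the measure of angle ∠DZQ = 120°.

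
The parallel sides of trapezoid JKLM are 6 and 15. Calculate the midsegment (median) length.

midsegment = (6 + 15) / 2 = 21 / 2 = 21/2

21/2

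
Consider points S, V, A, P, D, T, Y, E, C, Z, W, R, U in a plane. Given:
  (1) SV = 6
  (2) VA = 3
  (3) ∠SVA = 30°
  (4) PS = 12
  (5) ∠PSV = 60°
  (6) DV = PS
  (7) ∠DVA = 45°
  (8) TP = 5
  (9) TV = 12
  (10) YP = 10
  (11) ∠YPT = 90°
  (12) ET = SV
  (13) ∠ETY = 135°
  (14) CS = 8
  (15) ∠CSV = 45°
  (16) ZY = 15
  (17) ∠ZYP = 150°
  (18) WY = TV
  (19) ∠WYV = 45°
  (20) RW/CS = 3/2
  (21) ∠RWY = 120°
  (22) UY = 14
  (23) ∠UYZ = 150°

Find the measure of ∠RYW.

From the given relations: WY = TV = 12; RW = 3/2·CS = 3/2·8 = 12.
Step 1: By the law of cosines on triangle YWR: YR² = 12² + 12² − 2·12·12·cos(120°) = 432, so YR = 12·√3.
Step 2: By the inverse law of cosines on triangle RYW: cos(∠RYW) = ((12·√3)² + 12² − 12²) / (2·12·√3·12) = 432/498.83 = 0.866, so ∠RYW = 30°.

Therefore, the measure of angle ∠RYW = 30°.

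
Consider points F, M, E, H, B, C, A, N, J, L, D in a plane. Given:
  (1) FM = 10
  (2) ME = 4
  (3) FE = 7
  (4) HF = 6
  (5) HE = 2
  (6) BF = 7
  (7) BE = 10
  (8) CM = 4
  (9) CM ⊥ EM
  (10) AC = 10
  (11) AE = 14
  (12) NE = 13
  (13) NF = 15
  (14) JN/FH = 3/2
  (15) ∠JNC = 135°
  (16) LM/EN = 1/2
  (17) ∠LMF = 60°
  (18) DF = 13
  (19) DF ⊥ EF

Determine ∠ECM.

Step 1: By the law of cosines on triangle CME: CE² = 4² + 4² − 2·4·4·cos(90°) = 32, so CE = 4·√2.
Step 2: By the inverse law of cosines on triangle ECM: cos(∠ECM) = ((4·√2)² + 4² − 4²) / (2·4·√2·4) = 32/45.25 = 0.7071, so ∠ECM = 45°.

Therefore, the measure of angle ∠ECM = 45°.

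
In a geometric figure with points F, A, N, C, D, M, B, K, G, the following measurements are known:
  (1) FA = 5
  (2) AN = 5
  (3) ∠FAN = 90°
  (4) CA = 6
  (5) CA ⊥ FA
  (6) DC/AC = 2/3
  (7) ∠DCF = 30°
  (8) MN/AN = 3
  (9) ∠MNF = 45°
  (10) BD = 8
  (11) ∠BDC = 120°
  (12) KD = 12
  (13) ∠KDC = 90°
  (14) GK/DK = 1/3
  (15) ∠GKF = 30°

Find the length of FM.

From the given relations: MN = 3·AN = 3·5 = 15.
Step 1: By the law of cosines on triangle FAN: FN² = 5² + 5² − 2·5·5·cos(90°) = 50, so FN = 5·√2.
Step 2: By the law of cosines on triangle FNM: FM² = (5·√2)² + 15² − 2·5·√2·15·cos(45°) = 125, so FM = 5·√5.

Therefore, the length of FM = 5·√5.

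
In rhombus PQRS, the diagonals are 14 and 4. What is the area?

Area = (14 * 4) / 2 = 56 / 2 = 28

28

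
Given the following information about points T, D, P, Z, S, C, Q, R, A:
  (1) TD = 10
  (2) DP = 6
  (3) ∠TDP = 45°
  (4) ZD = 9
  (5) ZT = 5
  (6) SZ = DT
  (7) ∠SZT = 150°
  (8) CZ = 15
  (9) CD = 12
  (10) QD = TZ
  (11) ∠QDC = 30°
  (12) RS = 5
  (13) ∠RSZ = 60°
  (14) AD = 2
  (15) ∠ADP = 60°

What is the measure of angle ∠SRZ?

From the given relations: SZ = DT = 10.
Step 1: By the law of cosines on triangle RSZ: RZ² = 5² + 10² − 2·5·10·cos(60°) = 75, so RZ = 5·√3.
Step 2: By the inverse law of cosines on triangle SRZ: cos(∠SRZ) = (5² + (5·√3)² − 10²) / (2·5·5·√3) = 0/86.6 = 0, so ∠SRZ = 90°.

Therefore, the measure of angle ∠SRZ = 90°.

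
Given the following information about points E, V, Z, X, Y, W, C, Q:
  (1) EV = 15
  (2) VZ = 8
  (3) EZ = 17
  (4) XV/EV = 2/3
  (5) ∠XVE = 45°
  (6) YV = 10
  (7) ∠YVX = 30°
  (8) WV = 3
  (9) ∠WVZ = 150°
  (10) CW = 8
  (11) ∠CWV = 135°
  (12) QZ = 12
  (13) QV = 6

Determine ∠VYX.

From the given relations: XV = 2/3·EV = 2/3·15 = 10.
Step 1: By the law of cosines on triangle YVX: YX² = 10² + 10² − 2·10·10·cos(30°) = 26.79, so YX ≈ 5.18.
Step 2: By the inverse law of cosines on triangle VYX: cos(∠VYX) = (10² + 5.18² − 10²) / (2·10·5.18) = 26.79/103.53 = 0.2588, so ∠VYX = 75°.

Therefore, the measure of angle ∠VYX = 75°.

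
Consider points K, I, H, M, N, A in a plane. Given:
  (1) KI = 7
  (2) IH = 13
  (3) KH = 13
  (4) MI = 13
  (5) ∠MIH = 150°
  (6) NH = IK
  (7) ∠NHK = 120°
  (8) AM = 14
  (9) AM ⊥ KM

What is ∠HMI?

Step 1: By the law of cosines on triangle MIH: MH² = 13² + 13² − 2·13·13·cos(150°) = 630.72, so MH ≈ 25.11.
Step 2: By the inverse law of cosines on triangle HMI: cos(∠HMI) = (25.11² + 13² − 13²) / (2·25.11·13) = 630.72/652.97 = 0.9659, so ∠HMI = 15°.

Therefore, the measure of angle ∠HMI = 15°.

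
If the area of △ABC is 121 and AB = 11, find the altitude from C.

Rearranging the area formula Area = (1/2) * base * height:
height = 2 * Area / base = 2 * 121 / 11 = 22.

22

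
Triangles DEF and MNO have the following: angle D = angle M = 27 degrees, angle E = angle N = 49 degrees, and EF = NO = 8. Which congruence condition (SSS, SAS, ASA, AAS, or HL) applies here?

The given information provides:
angle D = angle M = 27 degrees, angle E = angle N = 49 degrees, and EF = NO = 8
This matches the AAS congruence theorem.
Two pairs of corresponding angles and a non-included side are equal (Angle-Angle-Side).

AAS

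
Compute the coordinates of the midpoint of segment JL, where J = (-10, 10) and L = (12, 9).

The midpoint is the point halfway along the segment.
Move half the horizontal distance: -10 + (12 - -10)/2 = -10 + 22/2 = 1
Move half the vertical distance: 10 + (9 - 10)/2 = 10 + -1/2 = 19/2
Midpoint = (1, 19/2)

(1, 19/2)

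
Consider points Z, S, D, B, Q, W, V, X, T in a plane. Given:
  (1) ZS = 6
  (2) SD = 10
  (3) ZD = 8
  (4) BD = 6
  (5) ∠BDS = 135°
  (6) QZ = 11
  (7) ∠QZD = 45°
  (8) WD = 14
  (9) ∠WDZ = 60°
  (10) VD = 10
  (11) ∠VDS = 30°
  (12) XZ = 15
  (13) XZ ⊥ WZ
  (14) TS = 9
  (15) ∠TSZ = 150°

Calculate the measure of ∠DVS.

Step 1: By the law of cosines on triangle VDS: VS² = 10² + 10² − 2·10·10·cos(30°) = 26.79, so VS ≈ 5.18.
Step 2: By the inverse law of cosines on triangle DVS: cos(∠DVS) = (10² + 5.18² − 10²) / (2·10·5.18) = 26.79/103.53 = 0.2588, so ∠DVS = 75°.

Therefore, the measure of angle ∠DVS = 75°.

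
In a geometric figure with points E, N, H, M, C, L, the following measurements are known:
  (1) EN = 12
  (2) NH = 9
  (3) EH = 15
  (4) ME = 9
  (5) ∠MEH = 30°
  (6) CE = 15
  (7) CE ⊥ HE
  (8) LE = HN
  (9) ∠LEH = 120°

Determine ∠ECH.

Step 1: By the law of cosines on triangle CEH: CH² = 15² + 15² − 2·15·15·cos(90°) = 450, so CH = 15·√2.
Step 2: By the inverse law of cosines on triangle ECH: cos(∠ECH) = (15² + (15·√2)² − 15²) / (2·15·15·√2) = 450/636.4 = 0.7071, so ∠ECH = 45°.

Therefore, the measure of angle ∠ECH = 45°.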